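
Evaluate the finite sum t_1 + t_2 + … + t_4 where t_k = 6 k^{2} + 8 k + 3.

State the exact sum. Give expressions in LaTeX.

Σ = 272

Compute t_(k+1)/t_k: get (6*k**2 + 20*k + 17)/(6*k**2 + 8*k + 3).
So A=1 and B=1, with C=k**2 + 4*k/3 + 1/2.
f must satisfy (1)·f(k+1) − (1)·f(k) = k**2 + 4*k/3 + 1/2.
d = 3 from the (0,0,2) case.
Solving with deg f ≤ 3: f(k) = k**2*(2*k + 1)/6.
R(k) = B(k−1)·f(k)/C(k) = k**2*(2*k + 1)/(6*k**2 + 8*k + 3); s_k = R·t_k = k**2*(2*k + 1).
Verify: 6*k**2 + 8*k + 3 matches t_k.
Σ_(k=1)^(4) t_k = s_(5) − s_(1) = 275 − (3) = 272.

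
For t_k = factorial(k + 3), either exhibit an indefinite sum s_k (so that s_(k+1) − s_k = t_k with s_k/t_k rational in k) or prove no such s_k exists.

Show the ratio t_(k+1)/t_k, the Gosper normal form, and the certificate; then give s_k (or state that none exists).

r(k) = k + 4 after simplifying.
Take A(k)=k + 4, B(k)=1, C(k)=1.
f must satisfy (k + 4)·f(k+1) − (1)·f(k) = 1.
Degrees (1,0,0) ⇒ d ≤ -1.
Negative degree bound (-1): no f exists, t_k not Gosper-summable.

not Gosper-summable; s_k does not exist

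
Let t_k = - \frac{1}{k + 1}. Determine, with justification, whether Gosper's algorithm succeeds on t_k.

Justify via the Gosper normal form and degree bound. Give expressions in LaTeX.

No; the coefficient equations for f are inconsistent.

t_(k+1)/t_k = (k + 1)/(k + 2).
Gosper form: A/B · C(k+1)/C(k) with A=k + 1, B=k + 2, C=1.
Set up (k + 1)·f(k+1) − (k + 1)·f(k) − (1) = 0.
deg f ≤ 0 (via 1,1,0).
Generic f = c0 gives residual -1; -1 = 0 cannot hold, so t_k is not Gosper-summable.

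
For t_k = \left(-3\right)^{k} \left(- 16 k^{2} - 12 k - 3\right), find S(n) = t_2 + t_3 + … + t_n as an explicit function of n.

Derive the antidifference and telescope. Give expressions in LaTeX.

S(n) = - 12 \left(-3\right)^{n} n^{2} - 15 \left(-3\right)^{n} n - 3 \left(-3\right)^{n} - 90

Step 1: r(k) = 3*(-16*k**2 - 44*k - 31)/(16*k**2 + 12*k + 3).
Take A(k)=-3, B(k)=1, C(k)=k**2 + 3*k/4 + 3/16.
Key eq: (-3)·f(k+1) = (1)·f(k) + (k**2 + 3*k/4 + 3/16).
From deg A=0, deg B=0, deg C=2: d=2.
Match coefficients ⇒ f(k) = -k*(4*k - 3)/16.
Get s_k = R·t_k = (-3)**k*k*(4*k - 3) with R(k) = B(k−1)f(k)/C(k) = -k*(4*k - 3)/(16*k**2 + 12*k + 3).
Check: Δs_k = (-3)**k*(-16*k**2 - 12*k - 3). ✓
Evaluate: s_(n+1) = (-3)**(n + 1)*(4*n**2 + 5*n + 1); subtract s_(2) = 90 ⇒ S(n) = -12*(-3)**n*n**2 - 15*(-3)**n*n - 3*(-3)**n - 90.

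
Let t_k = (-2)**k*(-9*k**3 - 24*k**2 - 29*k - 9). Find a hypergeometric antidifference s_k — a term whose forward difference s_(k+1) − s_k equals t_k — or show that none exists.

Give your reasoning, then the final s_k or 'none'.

r(k) = 2*(-9*k**3 - 51*k**2 - 104*k - 71)/(9*k**3 + 24*k**2 + 29*k + 9) after simplifying.
Factor: A=-2; B=1; C=k**3 + 8*k**2/3 + 29*k/9 + 1.
Solve (-2)·f(k+1) − (1)·f(k) = k**3 + 8*k**2/3 + 29*k/9 + 1.
Bound: deg f ≤ 3.
Solving with deg f ≤ 3: f(k) = -(3*k**3 + 2*k**2 + k - 1)/9.
Get s_k = R·t_k = (-2)**k*(3*k**3 + 2*k**2 + k - 1) with R(k) = B(k−1)f(k)/C(k) = -(3*k**3 + 2*k**2 + k - 1)/(9*k**3 + 24*k**2 + 29*k + 9).
Check: Δs_k = (-2)**k*(-9*k**3 - 24*k**2 - 29*k - 9). ✓

s_k = (-2)**k*(3*k**3 + 2*k**2 + k - 1)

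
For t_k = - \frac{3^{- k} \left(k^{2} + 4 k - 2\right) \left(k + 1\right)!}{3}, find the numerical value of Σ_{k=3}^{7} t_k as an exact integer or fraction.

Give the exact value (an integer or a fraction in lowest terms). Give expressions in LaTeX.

Ratio r(k) = (k + 2)*(4*k + (k + 1)**2 + 2)/(3*(k**2 + 4*k - 2)).
Factor: A=k/3 + 2/3; B=1; C=k**2 + 4*k - 2.
Key eq: (k/3 + 2/3)·f(k+1) = (1)·f(k) + (k**2 + 4*k - 2).
d = 1 from the (1,0,2) case.
A polynomial solution: f(k) = 3*(k + 4).
Get s_k = R·t_k = -(k + 4)*factorial(k + 1)/3**k with R(k) = B(k−1)f(k)/C(k) = 3*(k + 4)/(k**2 + 4*k - 2).
Check: Δs_k = -(k**2 + 4*k - 2)*factorial(k + 1)/(3*3**k). ✓
Sum = s_(8) − s_(3); s_(8) = -17920/27, s_(3) = -56/9 ⇒ -17752/27.

Σ = -17752/27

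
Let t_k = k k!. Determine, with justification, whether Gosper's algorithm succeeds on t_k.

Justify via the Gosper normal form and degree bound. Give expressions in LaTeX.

Yes. s_k = k!.

Step 1: r(k) = (k + 1)**2/k.
Take A(k)=k + 1, B(k)=1, C(k)=k.
f must satisfy (k + 1)·f(k+1) − (1)·f(k) = k.
Bound: deg f ≤ 0.
Match coefficients ⇒ f(k) = 1.
Certificate R = B(k−1)f/C = 1/k gives s_k = factorial(k).
Verify: k*factorial(k) matches t_k.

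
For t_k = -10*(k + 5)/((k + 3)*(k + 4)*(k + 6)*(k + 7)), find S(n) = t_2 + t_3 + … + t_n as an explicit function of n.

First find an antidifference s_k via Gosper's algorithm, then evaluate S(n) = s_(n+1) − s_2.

S(n) = (-n**2 - 11*n + 12)/(8*(n**2 + 11*n + 28))

Compute t_(k+1)/t_k: get (k + 3)*(k + 6)**2/((k + 5)**2*(k + 8)).
Gosper form: A/B · C(k+1)/C(k) with A=k + 3, B=k + 8, C=k**2 + 10*k + 25.
f must satisfy (k + 3)·f(k+1) − (k + 7)·f(k) = k**2 + 10*k + 25.
deg f ≤ 4 (via 1,1,2).
Match coefficients ⇒ f(k) = k*(k + 4)*(k + 5)*(k + 9)/36.
Get s_k = R·t_k = 5*k*(-k - 9)/(18*(k**2 + 9*k + 18)) with R(k) = B(k−1)f(k)/C(k) = k*(k + 4)*(k + 7)*(k + 9)/(36*(k + 5)).
s_(k+1) − s_k = 10*(-k - 5)/(k**4 + 20*k**3 + 145*k**2 + 450*k + 504) = t_k.
Σ_(k=2)^n t_k = s_(n+1) − s_(2) = (5*(-n**2 - 11*n - 10)/(18*(n**2 + 11*n + 28))) − (-11/72), i.e. (-n**2 - 11*n + 12)/(8*(n**2 + 11*n + 28)).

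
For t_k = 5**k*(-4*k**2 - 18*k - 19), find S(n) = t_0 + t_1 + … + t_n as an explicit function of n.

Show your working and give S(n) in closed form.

Compute t_(k+1)/t_k: get 5*(4*k**2 + 26*k + 41)/(4*k**2 + 18*k + 19).
Factor: A=5; B=1; C=k**2 + 9*k/2 + 19/4.
Solve (5)·f(k+1) − (1)·f(k) = k**2 + 9*k/2 + 19/4.
d = 2 from the (0,0,2) case.
Solve for f: f(k) = (k + 1)**2/4 (degree 2 ≤ 2).
R(k) = B(k−1)·f(k)/C(k) = (k + 1)**2/(4*k**2 + 18*k + 19); s_k = R·t_k = 5**k*(-k**2 - 2*k - 1).
Check: Δs_k = 5**k*(-4*k**2 - 18*k - 19). ✓
Σ_(k=0)^n t_k = s_(n+1) − s_(0) = (5**(n + 1)*(-n**2 - 4*n - 4)) − (-1), i.e. -5*5**n*n**2 - 20*5**n*n - 20*5**n + 1.

S(n) = -5*5**n*n**2 - 20*5**n*n - 20*5**n + 1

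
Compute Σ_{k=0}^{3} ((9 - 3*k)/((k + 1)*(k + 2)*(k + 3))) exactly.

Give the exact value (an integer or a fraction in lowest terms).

t_(k+1)/t_k = (k - 2)*(k + 1)/((k - 3)*(k + 4)).
So A=k + 1 and B=k + 4, with C=k - 3.
f must satisfy (k + 1)·f(k+1) − (k + 3)·f(k) = k - 3.
d = 2 from the (1,1,1) case.
Solving with deg f ≤ 2: f(k) = -k*(k + 5)/2.
Get s_k = R·t_k = 3*k*(k + 5)/(2*(k + 1)*(k + 2)) with R(k) = B(k−1)f(k)/C(k) = -k*(k + 3)*(k + 5)/(2*(k - 3)).
s_(k+1) − s_k = 3*(3 - k)/(k**3 + 6*k**2 + 11*k + 6) = t_k.
Σ_(k=0)^(3) t_k = s_(4) − s_(0) = 9/5 − (0) = 9/5.

Σ = 9/5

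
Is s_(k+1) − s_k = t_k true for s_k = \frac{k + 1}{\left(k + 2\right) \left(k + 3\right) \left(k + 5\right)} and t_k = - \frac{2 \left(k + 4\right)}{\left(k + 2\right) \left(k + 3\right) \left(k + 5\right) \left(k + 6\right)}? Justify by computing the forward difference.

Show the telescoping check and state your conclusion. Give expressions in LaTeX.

s_(k+1) = (k + 2)/((k + 3)*(k + 4)*(k + 6))
s_(k+1) − s_k = 2*(-k**2 - 5*k - 2)/(k**5 + 20*k**4 + 155*k**3 + 580*k**2 + 1044*k + 720)
(s_(k+1) − s_k) − t_k = 2*(3*k + 14)/(k**5 + 20*k**4 + 155*k**3 + 580*k**2 + 1044*k + 720)

Invalid: residual \frac{2 \left(3 k + 14\right)}{k^{5} + 20 k^{4} + 155 k^{3} + 580 k^{2} + 1044 k + 720} ≠ 0.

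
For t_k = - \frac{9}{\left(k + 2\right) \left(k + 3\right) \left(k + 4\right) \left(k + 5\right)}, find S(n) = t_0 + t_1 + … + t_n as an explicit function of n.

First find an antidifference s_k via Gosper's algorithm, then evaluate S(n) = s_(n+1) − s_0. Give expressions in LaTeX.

S(n) = \frac{- n^{3} - 12 n^{2} - 47 n - 36}{8 \left(n^{3} + 12 n^{2} + 47 n + 60\right)}

Compute t_(k+1)/t_k: get (k + 2)/(k + 6).
Gosper form: A/B · C(k+1)/C(k) with A=k + 2, B=k + 6, C=1.
Set up (k + 2)·f(k+1) − (k + 5)·f(k) − (1) = 0.
Bound: deg f ≤ 3.
Solve for f: f(k) = k*(k**2 + 9*k + 26)/72 (degree 3 ≤ 3).
Certificate R = B(k−1)f/C = k*(k + 5)*(k**2 + 9*k + 26)/72 gives s_k = k*(-k**2 - 9*k - 26)/(8*(k + 2)*(k + 3)*(k + 4)).
Check: Δs_k = -9/(k**4 + 14*k**3 + 71*k**2 + 154*k + 120). ✓
s_(n+1) = (-n**3 - 12*n**2 - 47*n - 36)/(8*(n**3 + 12*n**2 + 47*n + 60)) and s_(0) = 0, so S(n) = (-n**3 - 12*n**2 - 47*n - 36)/(8*(n**3 + 12*n**2 + 47*n + 60)).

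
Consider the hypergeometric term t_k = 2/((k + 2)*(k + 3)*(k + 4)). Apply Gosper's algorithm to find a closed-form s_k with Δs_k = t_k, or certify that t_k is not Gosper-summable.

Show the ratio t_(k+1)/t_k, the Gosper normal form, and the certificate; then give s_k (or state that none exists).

s_k = k*(k + 5)/(6*(k + 2)*(k + 3))

t_(k+1)/t_k = (k + 2)/(k + 5).
Normal form (A,B,C) = (k + 2, k + 5, 1).
Set up (k + 2)·f(k+1) − (k + 4)·f(k) − (1) = 0.
Degrees (1,1,0) ⇒ d ≤ 2.
Match coefficients ⇒ f(k) = k*(k + 5)/12.
So s_k = (B(k−1)f/C)·t_k = (k*(k + 4)*(k + 5)/12)·t_k = k*(k + 5)/(6*(k + 2)*(k + 3)).
Verify: 2/(k**3 + 9*k**2 + 26*k + 24) matches t_k.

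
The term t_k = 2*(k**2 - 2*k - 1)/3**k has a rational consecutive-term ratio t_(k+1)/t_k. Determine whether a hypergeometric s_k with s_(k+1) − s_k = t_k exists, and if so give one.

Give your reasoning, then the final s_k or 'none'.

r(k) = (k**2 - 2)/(3*(k**2 - 2*k - 1)) after simplifying.
Take A(k)=1/3, B(k)=1, C(k)=k**2 - 2*k - 1.
Solve (1/3)·f(k+1) − (1)·f(k) = k**2 - 2*k - 1.
deg f ≤ 2 (via 0,0,2).
Coefficient equations give f(k) = -3*(k**2 - k - 1)/2.
Then R = B(k−1)f/C = -3*(k**2 - k - 1)/(2*(k**2 - 2*k - 1)), so s_k = R(k)·t_k = 3**(1 - k)*(-k**2 + k + 1).
Check: Δs_k = 2*(k**2 - 2*k - 1)/3**k. ✓

s_k = 3**(1 - k)*(-k**2 + k + 1)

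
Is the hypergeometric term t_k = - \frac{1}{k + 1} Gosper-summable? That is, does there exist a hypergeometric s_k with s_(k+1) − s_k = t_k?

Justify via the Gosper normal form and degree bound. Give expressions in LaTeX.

Compute t_(k+1)/t_k: get (k + 1)/(k + 2).
Take A(k)=k + 1, B(k)=k + 2, C(k)=1.
f must satisfy (k + 1)·f(k+1) − (k + 1)·f(k) = 1.
From deg A=1, deg B=1, deg C=0: d=0.
f = c0 ⇒ A·f(k+1) − B(k−1)·f(k) − C = -1. The system {-1 = 0} is inconsistent; no antidifference.

No — key equation has no polynomial f.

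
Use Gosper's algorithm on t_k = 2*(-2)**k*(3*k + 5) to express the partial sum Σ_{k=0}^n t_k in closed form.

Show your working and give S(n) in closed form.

S(n) = 4*(-2)**n*n + 8*(-2)**n + 2

r(k) = 2*(-3*k - 8)/(3*k + 5) after simplifying.
Normal form (A,B,C) = (-2, 1, k + 5/3).
Key eq: (-2)·f(k+1) = (1)·f(k) + (k + 5/3).
From deg A=0, deg B=0, deg C=1: d=1.
Solve for f: f(k) = -(k + 1)/3 (degree 1 ≤ 1).
So s_k = (B(k−1)f/C)·t_k = (-(k + 1)/(3*k + 5))·t_k = (-2)**(k + 1)*(k + 1).
Check: Δs_k = 2*(-2)**k*(3*k + 5). ✓
Σ_(k=0)^n t_k = s_(n+1) − s_(0) = ((-2)**(n + 2)*(n + 2)) − (-2), i.e. 4*(-2)**n*n + 8*(-2)**n + 2.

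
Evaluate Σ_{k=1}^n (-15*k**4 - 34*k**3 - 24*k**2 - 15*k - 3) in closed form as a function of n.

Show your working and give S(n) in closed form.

S(n) = n*(-3*n**4 - 16*n**3 - 30*n**2 - 28*n - 14)

t_(k+1)/t_k = (15*k**4 + 94*k**3 + 216*k**2 + 225*k + 91)/(15*k**4 + 34*k**3 + 24*k**2 + 15*k + 3).
Take A(k)=1, B(k)=1, C(k)=k**4 + 34*k**3/15 + 8*k**2/5 + k + 1/5.
f must satisfy (1)·f(k+1) − (1)·f(k) = k**4 + 34*k**3/15 + 8*k**2/5 + k + 1/5.
Bound: deg f ≤ 5.
Solve for f: f(k) = k*(3*k**4 + k**3 - 4*k**2 + 4*k - 1)/15 (degree 5 ≤ 5).
Get s_k = R·t_k = k*(-3*k**4 - k**3 + 4*k**2 - 4*k + 1) with R(k) = B(k−1)f(k)/C(k) = k*(3*k**4 + k**3 - 4*k**2 + 4*k - 1)/(15*k**4 + 34*k**3 + 24*k**2 + 15*k + 3).
s_(k+1) − s_k = -15*k**4 - 34*k**3 - 24*k**2 - 15*k - 3 = t_k.
Telescope: S(n) = s_(n+1) − s_(1) = -3*n**5 - 16*n**4 - 30*n**3 - 28*n**2 - 14*n - 3 − (-3) = n*(-3*n**4 - 16*n**3 - 30*n**2 - 28*n - 14).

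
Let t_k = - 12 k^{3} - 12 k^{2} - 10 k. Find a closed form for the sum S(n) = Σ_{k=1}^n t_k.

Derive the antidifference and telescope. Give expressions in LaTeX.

S(n) = n \left(- 3 n^{3} - 10 n^{2} - 14 n - 7\right)

Compute t_(k+1)/t_k: get (6*k**3 + 24*k**2 + 35*k + 17)/(k*(6*k**2 + 6*k + 5)).
Factor: A=1; B=1; C=k**3 + k**2 + 5*k/6.
Need (1)·f(k+1) − (1)·f(k) = k**3 + k**2 + 5*k/6.
d = 4 from the (0,0,3) case.
Solving with deg f ≤ 4: f(k) = k*(k - 1)*(3*k**2 + k + 3)/12.
Certificate R = B(k−1)f/C = (k - 1)*(3*k**2 + k + 3)/(2*(6*k**2 + 6*k + 5)) gives s_k = k*(-3*k**3 + 2*k**2 - 2*k + 3).
s_(k+1) − s_k = 2*k*(-6*k**2 - 6*k - 5) = t_k.
Telescope: S(n) = s_(n+1) − s_(1) = n*(-3*n**3 - 10*n**2 - 14*n - 7) − (0) = n*(-3*n**3 - 10*n**2 - 14*n - 7).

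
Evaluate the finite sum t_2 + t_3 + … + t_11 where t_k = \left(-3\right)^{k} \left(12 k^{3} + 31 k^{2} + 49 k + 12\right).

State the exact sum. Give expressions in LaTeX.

Σ = -2855432196

t_(k+1)/t_k = 3*(-12*k**3 - 67*k**2 - 147*k - 104)/(12*k**3 + 31*k**2 + 49*k + 12).
Take A(k)=-3, B(k)=1, C(k)=k**3 + 31*k**2/12 + 49*k/12 + 1.
Set up (-3)·f(k+1) − (1)·f(k) − (k**3 + 31*k**2/12 + 49*k/12 + 1) = 0.
Degrees (0,0,3) ⇒ d ≤ 3.
Solve for f: f(k) = -(3*k**3 + k**2 + 4*k - 3)/12 (degree 3 ≤ 3).
Then R = B(k−1)f/C = -(3*k**3 + k**2 + 4*k - 3)/(12*k**3 + 31*k**2 + 49*k + 12), so s_k = R(k)·t_k = (-3)**k*(-3*k**3 - k**2 - 4*k + 3).
Check: Δs_k = (-3)**k*(12*k**3 + 31*k**2 + 49*k + 12). ✓
Evaluate s at k=12 and k=2: -2855432493 and -297; difference -2855432196.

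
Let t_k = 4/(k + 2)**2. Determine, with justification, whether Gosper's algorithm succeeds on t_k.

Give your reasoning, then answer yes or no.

No — t_k has no hypergeometric antidifference.

Ratio r(k) = (k + 2)**2/(k + 3)**2.
A = k**2 + 4*k + 4, B = k**2 + 6*k + 9, C = 1.
f must satisfy (k**2 + 4*k + 4)·f(k+1) − (k**2 + 4*k + 4)·f(k) = 1.
From deg A=2, deg B=2, deg C=0: d=0.
Put f(k) = c0: A·f(k+1) − B(k−1)·f(k) − C = -1; need -1 = 0 — inconsistent ⇒ no f, not summable.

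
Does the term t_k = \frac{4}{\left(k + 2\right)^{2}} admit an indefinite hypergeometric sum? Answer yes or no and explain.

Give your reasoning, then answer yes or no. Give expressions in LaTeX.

Ratio r(k) = (k + 2)**2/(k + 3)**2.
Take A(k)=k**2 + 4*k + 4, B(k)=k**2 + 6*k + 9, C(k)=1.
Set up (k**2 + 4*k + 4)·f(k+1) − (k**2 + 4*k + 4)·f(k) − (1) = 0.
d = 0 from the (2,2,0) case.
Generic f = c0 gives residual -1; -1 = 0 cannot hold, so t_k is not Gosper-summable.

No — t_k has no hypergeometric antidifference.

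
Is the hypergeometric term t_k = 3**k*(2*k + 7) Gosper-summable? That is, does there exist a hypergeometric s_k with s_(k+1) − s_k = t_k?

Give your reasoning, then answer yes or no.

The ratio is 3*(2*k + 9)/(2*k + 7).
A = 3, B = 1, C = k + 7/2.
Solve (3)·f(k+1) − (1)·f(k) = k + 7/2.
From deg A=0, deg B=0, deg C=1: d=1.
Coefficient equations give f(k) = (k + 2)/2.
Certificate R = B(k−1)f/C = (k + 2)/(2*k + 7) gives s_k = 3**k*(k + 2).
Check: Δs_k = 3**k*(2*k + 7). ✓

Yes. s_k = 3**k*(k + 2).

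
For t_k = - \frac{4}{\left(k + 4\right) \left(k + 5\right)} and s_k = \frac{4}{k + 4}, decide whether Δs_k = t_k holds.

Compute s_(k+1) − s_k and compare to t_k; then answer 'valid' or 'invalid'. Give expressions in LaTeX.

valid (s_(k+1) − s_k reduces to t_k)

s_(k+1) = 4/(k + 5)
s_(k+1) − s_k = -4/((k + 4)*(k + 5))
(s_(k+1) − s_k) − t_k = 0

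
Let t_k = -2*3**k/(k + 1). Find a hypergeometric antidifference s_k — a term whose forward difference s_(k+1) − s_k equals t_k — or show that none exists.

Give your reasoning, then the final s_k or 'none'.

not Gosper-summable; s_k does not exist

The ratio is 3*(k + 1)/(k + 2).
Take A(k)=3*k + 3, B(k)=k + 2, C(k)=1.
Need (3*k + 3)·f(k+1) − (k + 1)·f(k) = 1.
Bound: deg f ≤ -1.
Bound -1 < 0, so the key equation has no polynomial solution.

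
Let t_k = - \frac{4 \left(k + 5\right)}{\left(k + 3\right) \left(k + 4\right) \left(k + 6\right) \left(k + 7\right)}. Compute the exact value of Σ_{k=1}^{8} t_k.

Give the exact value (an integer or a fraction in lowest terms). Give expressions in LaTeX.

r(k) = (k + 3)*(k + 6)**2/((k + 5)**2*(k + 8)) after simplifying.
Factor: A=k + 3; B=k + 8; C=k**2 + 10*k + 25.
Solve (k + 3)·f(k+1) − (k + 7)·f(k) = k**2 + 10*k + 25.
Bound: deg f ≤ 4.
A polynomial solution: f(k) = k*(k + 4)*(k + 5)*(k + 9)/36.
Get s_k = R·t_k = k*(-k - 9)/(9*(k**2 + 9*k + 18)) with R(k) = B(k−1)f(k)/C(k) = k*(k + 4)*(k + 7)*(k + 9)/(36*(k + 5)).
Verify: 4*(-k - 5)/(k**4 + 20*k**3 + 145*k**2 + 450*k + 504) matches t_k.
Telescoping: Σ = s_(9) − s_(1) = -1/10 − (-5/126) = -19/315.

Σ = -19/315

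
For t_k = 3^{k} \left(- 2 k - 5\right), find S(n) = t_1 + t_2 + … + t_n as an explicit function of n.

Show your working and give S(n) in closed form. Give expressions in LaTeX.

S(n) = - 3 \cdot 3^{n} n - 6 \cdot 3^{n} + 6

r(k) = 3*(2*k + 7)/(2*k + 5) after simplifying.
Take A(k)=3, B(k)=1, C(k)=k + 5/2.
f must satisfy (3)·f(k+1) − (1)·f(k) = k + 5/2.
Degrees (0,0,1) ⇒ d ≤ 1.
Solve for f: f(k) = (k + 1)/2 (degree 1 ≤ 1).
Then R = B(k−1)f/C = (k + 1)/(2*k + 5), so s_k = R(k)·t_k = 3**k*(-k - 1).
Δs = 3**k*(-2*k - 5), as required.
Telescope: S(n) = s_(n+1) − s_(1) = 3**(n + 1)*(-n - 2) − (-6) = -3*3**n*n - 6*3**n + 6.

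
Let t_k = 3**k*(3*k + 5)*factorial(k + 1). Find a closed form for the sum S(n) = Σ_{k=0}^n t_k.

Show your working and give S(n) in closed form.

r(k) = 3*(k + 2)*(3*k + 8)/(3*k + 5) after simplifying.
Normal form (A,B,C) = (3*k + 6, 1, k + 5/3).
Key eq: (3*k + 6)·f(k+1) = (1)·f(k) + (k + 5/3).
Bound: deg f ≤ 0.
Match coefficients ⇒ f(k) = 1/3.
Then R = B(k−1)f/C = 1/(3*k + 5), so s_k = R(k)·t_k = 3**k*factorial(k + 1).
Check: Δs_k = 3**k*(3*k + 5)*factorial(k + 1). ✓
Telescope: S(n) = s_(n+1) − s_(0) = 3**(n + 1)*factorial(n + 2) − (1) = 3*3**n*factorial(n + 2) - 1.

S(n) = 3*3**n*factorial(n + 2) - 1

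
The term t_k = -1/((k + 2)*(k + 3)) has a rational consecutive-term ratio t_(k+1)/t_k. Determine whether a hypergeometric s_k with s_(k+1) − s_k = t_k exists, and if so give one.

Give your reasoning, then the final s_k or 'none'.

The ratio is (k + 2)/(k + 4).
Factor: A=k + 2; B=k + 4; C=1.
Need (k + 2)·f(k+1) − (k + 3)·f(k) = 1.
d = 1 from the (1,1,0) case.
A polynomial solution: f(k) = k/2.
Certificate R = B(k−1)f/C = k*(k + 3)/2 gives s_k = -k/(2*k + 4).
Check: Δs_k = -1/(k**2 + 5*k + 6). ✓

s_k = -k/(2*k + 4)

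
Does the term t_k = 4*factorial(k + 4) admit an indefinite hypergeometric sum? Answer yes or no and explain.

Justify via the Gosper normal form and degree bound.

Compute t_(k+1)/t_k: get k + 5.
Normal form (A,B,C) = (k + 5, 1, 1).
Key eq: (k + 5)·f(k+1) = (1)·f(k) + (1).
Bound: deg f ≤ -1.
Negative degree bound (-1): no f exists, t_k not Gosper-summable.

No. Not Gosper-summable.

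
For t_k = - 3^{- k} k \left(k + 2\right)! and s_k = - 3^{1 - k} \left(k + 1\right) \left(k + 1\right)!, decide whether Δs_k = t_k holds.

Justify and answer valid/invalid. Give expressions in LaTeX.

s_(k+1) = -(k + 2)*factorial(k + 2)/3**k
s_(k+1) − s_k = -(k**2 + k + 1)*factorial(k + 1)/3**k
(s_(k+1) − s_k) − t_k = (k - 1)*factorial(k + 1)/3**k

Invalid: residual 3^{- k} \left(k - 1\right) \left(k + 1\right)! ≠ 0.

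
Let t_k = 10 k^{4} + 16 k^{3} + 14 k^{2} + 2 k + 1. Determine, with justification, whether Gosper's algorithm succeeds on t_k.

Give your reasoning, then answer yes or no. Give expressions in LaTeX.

Yes. s_k = k \left(2 k^{4} - k^{3} - 2 k + 2\right).

Ratio r(k) = (10*k**4 + 56*k**3 + 122*k**2 + 118*k + 43)/(10*k**4 + 16*k**3 + 14*k**2 + 2*k + 1).
Gosper form: A/B · C(k+1)/C(k) with A=1, B=1, C=k**4 + 8*k**3/5 + 7*k**2/5 + k/5 + 1/10.
Solve (1)·f(k+1) − (1)·f(k) = k**4 + 8*k**3/5 + 7*k**2/5 + k/5 + 1/10.
From deg A=0, deg B=0, deg C=4: d=5.
Coefficient equations give f(k) = k*(2*k**4 - k**3 - 2*k + 2)/10.
R(k) = B(k−1)·f(k)/C(k) = k*(2*k**4 - k**3 - 2*k + 2)/(10*k**4 + 16*k**3 + 14*k**2 + 2*k + 1); s_k = R·t_k = k*(2*k**4 - k**3 - 2*k + 2).
Verify: 10*k**4 + 16*k**3 + 14*k**2 + 2*k + 1 matches t_k.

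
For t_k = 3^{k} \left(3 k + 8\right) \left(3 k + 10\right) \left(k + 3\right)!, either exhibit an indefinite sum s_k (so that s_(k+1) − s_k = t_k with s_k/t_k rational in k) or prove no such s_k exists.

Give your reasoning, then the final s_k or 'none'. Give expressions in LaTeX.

s_k = 3^{k} \left(3 k + 4\right) \left(k + 3\right)!

t_(k+1)/t_k = 3*(k + 4)*(3*k + 11)*(3*k + 13)/((3*k + 8)*(3*k + 10)).
A = 3*k + 12, B = 1, C = k**2 + 6*k + 80/9.
Key eq: (3*k + 12)·f(k+1) = (1)·f(k) + (k**2 + 6*k + 80/9).
d = 1 from the (1,0,2) case.
Solving with deg f ≤ 1: f(k) = (3*k + 4)/9.
R(k) = B(k−1)·f(k)/C(k) = (3*k + 4)/((3*k + 8)*(3*k + 10)); s_k = R·t_k = 3**k*(3*k + 4)*factorial(k + 3).
Verify: 3**k*(3*k + 8)*(3*k + 10)*factorial(k + 3) matches t_k.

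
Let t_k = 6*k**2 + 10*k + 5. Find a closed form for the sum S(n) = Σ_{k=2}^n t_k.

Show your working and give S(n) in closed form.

S(n) = 2*n**3 + 8*n**2 + 11*n - 21

Step 1: r(k) = (6*k**2 + 22*k + 21)/(6*k**2 + 10*k + 5).
Normal form (A,B,C) = (1, 1, k**2 + 5*k/3 + 5/6).
Need (1)·f(k+1) − (1)·f(k) = k**2 + 5*k/3 + 5/6.
Bound: deg f ≤ 3.
A polynomial solution: f(k) = k*(2*k**2 + 2*k + 1)/6.
R(k) = B(k−1)·f(k)/C(k) = k*(2*k**2 + 2*k + 1)/(6*k**2 + 10*k + 5); s_k = R·t_k = k*(2*k**2 + 2*k + 1).
Δs = 6*k**2 + 10*k + 5, as required.
Telescope: S(n) = s_(n+1) − s_(2) = 2*n**3 + 8*n**2 + 11*n + 5 − (26) = 2*n**3 + 8*n**2 + 11*n - 21.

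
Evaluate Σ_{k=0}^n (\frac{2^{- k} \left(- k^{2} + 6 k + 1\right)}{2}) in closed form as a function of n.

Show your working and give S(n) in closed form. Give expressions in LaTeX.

S(n) = 2^{- n - 1} \left(2^{n + 3} + n^{2} - 2 n - 7\right)

Step 1: r(k) = (k**2 - 4*k - 6)/(2*(k**2 - 6*k - 1)).
Normal form (A,B,C) = (1/2, 1, k**2 - 6*k - 1).
Set up (1/2)·f(k+1) − (1)·f(k) − (k**2 - 6*k - 1) = 0.
Degrees (0,0,2) ⇒ d ≤ 2.
Match coefficients ⇒ f(k) = -2*(k**2 - 4*k - 4).
So s_k = (B(k−1)f/C)·t_k = (-2*(k**2 - 4*k - 4)/(k**2 - 6*k - 1))·t_k = (k**2 - 4*k - 4)/2**k.
Verify: (-k**2 + 6*k + 1)/(2*2**k) matches t_k.
Σ_(k=0)^n t_k = s_(n+1) − s_(0) = (2**(-n - 1)*(n**2 - 2*n - 7)) − (-4), i.e. 2**(-n - 1)*(2**(n + 3) + n**2 - 2*n - 7).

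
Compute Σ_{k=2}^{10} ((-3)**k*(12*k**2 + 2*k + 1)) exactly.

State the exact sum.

t_(k+1)/t_k = 3*(-12*k**2 - 26*k - 15)/(12*k**2 + 2*k + 1).
Gosper form: A/B · C(k+1)/C(k) with A=-3, B=1, C=k**2 + k/6 + 1/12.
Set up (-3)·f(k+1) − (1)·f(k) − (k**2 + k/6 + 1/12) = 0.
Degrees (0,0,2) ⇒ d ≤ 2.
Coefficient equations give f(k) = -(k - 1)*(3*k - 1)/12.
So s_k = (B(k−1)f/C)·t_k = (-(k - 1)*(3*k - 1)/(12*k**2 + 2*k + 1))·t_k = (-3)**k*(-3*k**2 + 4*k - 1).
Δs = (-3)**k*(12*k**2 + 2*k + 1), as required.
Sum = s_(11) − s_(2); s_(11) = 56687040, s_(2) = -45 ⇒ 56687085.

Σ = 56687085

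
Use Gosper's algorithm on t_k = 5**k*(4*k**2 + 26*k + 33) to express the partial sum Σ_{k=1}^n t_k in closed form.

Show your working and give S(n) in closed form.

S(n) = 5*5**n*n**2 + 30*5**n*n + 35*5**n - 35

Compute t_(k+1)/t_k: get 5*(4*k**2 + 34*k + 63)/(4*k**2 + 26*k + 33).
A = 5, B = 1, C = k**2 + 13*k/2 + 33/4.
Set up (5)·f(k+1) − (1)·f(k) − (k**2 + 13*k/2 + 33/4) = 0.
Degrees (0,0,2) ⇒ d ≤ 2.
A polynomial solution: f(k) = (k**2 + 4*k + 2)/4.
R(k) = B(k−1)·f(k)/C(k) = (k**2 + 4*k + 2)/(4*k**2 + 26*k + 33); s_k = R·t_k = 5**k*(k**2 + 4*k + 2).
Verify: 5**k*(4*k**2 + 26*k + 33) matches t_k.
s_(n+1) = 5**(n + 1)*(n**2 + 6*n + 7) and s_(1) = 35, so S(n) = 5*5**n*n**2 + 30*5**n*n + 35*5**n - 35.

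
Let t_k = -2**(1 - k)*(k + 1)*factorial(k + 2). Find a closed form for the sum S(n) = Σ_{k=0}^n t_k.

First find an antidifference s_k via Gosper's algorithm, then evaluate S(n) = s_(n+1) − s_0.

S(n) = 8 - 2*factorial(n + 3)/2**n

Ratio r(k) = (k + 2)*(k + 3)/(2*(k + 1)).
Take A(k)=k/2 + 3/2, B(k)=1, C(k)=k + 1.
f must satisfy (k/2 + 3/2)·f(k+1) − (1)·f(k) = k + 1.
Bound: deg f ≤ 0.
Solving with deg f ≤ 0: f(k) = 2.
Get s_k = R·t_k = -2**(2 - k)*factorial(k + 2) with R(k) = B(k−1)f(k)/C(k) = 2/(k + 1).
Verify: -2**(1 - k)*(k + 1)*factorial(k + 2) matches t_k.
Evaluate: s_(n+1) = -2**(1 - n)*factorial(n + 3); subtract s_(0) = -8 ⇒ S(n) = 8 - 2*factorial(n + 3)/2**n.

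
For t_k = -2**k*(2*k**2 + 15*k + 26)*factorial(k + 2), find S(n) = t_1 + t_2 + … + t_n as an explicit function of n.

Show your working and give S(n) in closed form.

S(n) = -2*2**n*n*factorial(n + 3) - 10*2**n*factorial(n + 3) + 60

Compute t_(k+1)/t_k: get 2*(2*k**3 + 25*k**2 + 100*k + 129)/(2*k**2 + 15*k + 26).
Normal form (A,B,C) = (2*k + 6, 1, k**2 + 15*k/2 + 13).
Solve (2*k + 6)·f(k+1) − (1)·f(k) = k**2 + 15*k/2 + 13.
Bound: deg f ≤ 1.
Coefficient equations give f(k) = (k + 4)/2.
Then R = B(k−1)f/C = (k + 4)/(2*k**2 + 15*k + 26), so s_k = R(k)·t_k = -2**k*(k + 4)*factorial(k + 2).
Δs = -2**k*(2*k**2 + 15*k + 26)*factorial(k + 2), as required.
Telescope: S(n) = s_(n+1) − s_(1) = -2**(n + 1)*(n + 5)*factorial(n + 3) − (-60) = -2*2**n*n*factorial(n + 3) - 10*2**n*factorial(n + 3) + 60.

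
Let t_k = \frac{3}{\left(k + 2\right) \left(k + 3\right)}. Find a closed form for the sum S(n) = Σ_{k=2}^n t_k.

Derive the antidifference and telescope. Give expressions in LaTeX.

Ratio r(k) = (k + 2)/(k + 4).
Normal form (A,B,C) = (k + 2, k + 4, 1).
Key eq: (k + 2)·f(k+1) = (k + 3)·f(k) + (1).
d = 1 from the (1,1,0) case.
Coefficient equations give f(k) = k/2.
Certificate R = B(k−1)f/C = k*(k + 3)/2 gives s_k = 3*k/(2*(k + 2)).
Check: Δs_k = 3/(k**2 + 5*k + 6). ✓
s_(n+1) = 3*(n + 1)/(2*(n + 3)) and s_(2) = 3/4, so S(n) = 3*(n - 1)/(4*(n + 3)).

S(n) = \frac{3 \left(n - 1\right)}{4 \left(n + 3\right)}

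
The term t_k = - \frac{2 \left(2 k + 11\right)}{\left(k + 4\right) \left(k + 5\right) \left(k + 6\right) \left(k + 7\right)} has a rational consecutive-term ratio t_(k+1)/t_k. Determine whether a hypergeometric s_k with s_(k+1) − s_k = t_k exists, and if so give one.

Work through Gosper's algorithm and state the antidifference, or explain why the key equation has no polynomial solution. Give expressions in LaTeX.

Ratio r(k) = (k + 4)*(2*k + 13)/((k + 8)*(2*k + 11)).
Take A(k)=k + 4, B(k)=k + 8, C(k)=k + 11/2.
Key eq: (k + 4)·f(k+1) = (k + 7)·f(k) + (k + 11/2).
Degrees (1,1,1) ⇒ d ≤ 3.
Solve for f: f(k) = k*(k + 5)*(k + 10)/48 (degree 3 ≤ 3).
Certificate R = B(k−1)f/C = k*(k + 5)*(k + 7)*(k + 10)/(24*(2*k + 11)) gives s_k = k*(-k - 10)/(12*(k**2 + 10*k + 24)).
s_(k+1) − s_k = 2*(-2*k - 11)/(k**4 + 22*k**3 + 179*k**2 + 638*k + 840) = t_k.

s_k = \frac{k \left(- k - 10\right)}{12 \left(k^{2} + 10 k + 24\right)}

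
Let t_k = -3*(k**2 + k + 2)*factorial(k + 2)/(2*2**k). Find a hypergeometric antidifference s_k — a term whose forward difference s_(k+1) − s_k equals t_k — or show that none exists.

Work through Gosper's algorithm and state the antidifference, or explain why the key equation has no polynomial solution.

s_k = -3*(k - 1)*factorial(k + 2)/2**k

Step 1: r(k) = (k + 3)*(k + (k + 1)**2 + 3)/(2*(k**2 + k + 2)).
So A=k/2 + 3/2 and B=1, with C=k**2 + k + 2.
Solve (k/2 + 3/2)·f(k+1) − (1)·f(k) = k**2 + k + 2.
Degrees (1,0,2) ⇒ d ≤ 1.
Match coefficients ⇒ f(k) = 2*(k - 1).
R(k) = B(k−1)·f(k)/C(k) = 2*(k - 1)/(k**2 + k + 2); s_k = R·t_k = -3*(k - 1)*factorial(k + 2)/2**k.
s_(k+1) − s_k = -3*(k**2 + k + 2)*factorial(k + 2)/(2*2**k) = t_k.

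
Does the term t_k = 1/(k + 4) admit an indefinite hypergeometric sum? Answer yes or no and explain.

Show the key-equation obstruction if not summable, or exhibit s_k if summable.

Ratio r(k) = (k + 4)/(k + 5).
Take A(k)=k + 4, B(k)=k + 5, C(k)=1.
f must satisfy (k + 4)·f(k+1) − (k + 4)·f(k) = 1.
From deg A=1, deg B=1, deg C=0: d=0.
Generic f = c0 gives residual -1; -1 = 0 cannot hold, so t_k is not Gosper-summable.

No; the coefficient equations for f are inconsistent.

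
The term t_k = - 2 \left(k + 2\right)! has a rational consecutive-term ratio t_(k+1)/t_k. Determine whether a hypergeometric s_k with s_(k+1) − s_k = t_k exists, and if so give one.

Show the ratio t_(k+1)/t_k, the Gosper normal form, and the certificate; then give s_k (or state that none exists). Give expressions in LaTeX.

none (Gosper's algorithm certifies no s_k)

The ratio is k + 3.
Take A(k)=k + 3, B(k)=1, C(k)=1.
Need (k + 3)·f(k+1) − (1)·f(k) = 1.
deg f ≤ -1 (via 1,0,0).
Bound -1 < 0, so the key equation has no polynomial solution.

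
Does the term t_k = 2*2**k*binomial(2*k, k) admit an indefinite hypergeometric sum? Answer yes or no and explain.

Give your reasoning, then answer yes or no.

No. Not Gosper-summable.

Compute t_(k+1)/t_k: get 4*(2*k + 1)/(k + 1).
Gosper form: A/B · C(k+1)/C(k) with A=8*k + 4, B=k + 1, C=1.
Set up (8*k + 4)·f(k+1) − (k)·f(k) − (1) = 0.
deg f ≤ -1 (via 1,1,0).
d = -1 < 0 ⇒ no nonzero polynomial f; not summable.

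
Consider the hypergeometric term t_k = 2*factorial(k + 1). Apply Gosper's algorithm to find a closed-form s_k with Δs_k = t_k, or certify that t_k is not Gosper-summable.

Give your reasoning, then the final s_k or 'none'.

r(k) = k + 2 after simplifying.
So A=k + 2 and B=1, with C=1.
Key eq: (k + 2)·f(k+1) = (1)·f(k) + (1).
d = -1 from the (1,0,0) case.
d = -1 < 0 ⇒ no nonzero polynomial f; not summable.

none (Gosper's algorithm certifies no s_k)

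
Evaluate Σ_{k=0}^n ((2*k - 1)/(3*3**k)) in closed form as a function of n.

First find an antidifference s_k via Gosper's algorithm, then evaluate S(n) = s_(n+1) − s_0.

r(k) = (2*k + 1)/(3*(2*k - 1)) after simplifying.
A = 1/3, B = 1, C = k - 1/2.
Set up (1/3)·f(k+1) − (1)·f(k) − (k - 1/2) = 0.
deg f ≤ 1 (via 0,0,1).
Solve for f: f(k) = -3*k/2 (degree 1 ≤ 1).
Get s_k = R·t_k = -k/3**k with R(k) = B(k−1)f(k)/C(k) = -3*k/(2*k - 1).
Δs = (2*k - 1)/(3*3**k), as required.
Evaluate: s_(n+1) = 3**(-n - 1)*(-n - 1); subtract s_(0) = 0 ⇒ S(n) = 3**(-n - 1)*(-n - 1).

S(n) = 3**(-n - 1)*(-n - 1)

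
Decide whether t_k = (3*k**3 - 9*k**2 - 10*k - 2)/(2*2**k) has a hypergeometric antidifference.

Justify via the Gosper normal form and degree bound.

Yes. s_k = (-3*k**3 + k)/2**k.

The ratio is (3*k**3 - 19*k - 18)/(2*(3*k**3 - 9*k**2 - 10*k - 2)).
Gosper form: A/B · C(k+1)/C(k) with A=1/2, B=1, C=k**3 - 3*k**2 - 10*k/3 - 2/3.
Set up (1/2)·f(k+1) − (1)·f(k) − (k**3 - 3*k**2 - 10*k/3 - 2/3) = 0.
Degrees (0,0,3) ⇒ d ≤ 3.
Match coefficients ⇒ f(k) = -2*k*(3*k**2 - 1)/3.
Get s_k = R·t_k = (-3*k**3 + k)/2**k with R(k) = B(k−1)f(k)/C(k) = -2*k*(3*k**2 - 1)/(3*k**3 - 9*k**2 - 10*k - 2).
Check: Δs_k = (6*k**3 - k - 3*(k + 1)**3 + 1)/(2*2**k). ✓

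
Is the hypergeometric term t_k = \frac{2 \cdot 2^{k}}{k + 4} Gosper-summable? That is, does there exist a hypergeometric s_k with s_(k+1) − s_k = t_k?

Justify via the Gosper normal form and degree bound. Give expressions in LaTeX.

Ratio r(k) = 2*(k + 4)/(k + 5).
Gosper form: A/B · C(k+1)/C(k) with A=2*k + 8, B=k + 5, C=1.
f must satisfy (2*k + 8)·f(k+1) − (k + 4)·f(k) = 1.
Bound: deg f ≤ -1.
Negative degree bound (-1): no f exists, t_k not Gosper-summable.

No — key equation has no polynomial f.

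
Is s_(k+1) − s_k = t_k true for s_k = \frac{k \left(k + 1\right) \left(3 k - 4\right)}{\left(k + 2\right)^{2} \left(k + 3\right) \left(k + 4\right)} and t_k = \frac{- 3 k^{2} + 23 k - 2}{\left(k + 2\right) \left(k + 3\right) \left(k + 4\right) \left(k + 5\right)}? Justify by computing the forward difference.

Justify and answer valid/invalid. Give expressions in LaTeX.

s_(k+1) = (k + 1)*(k + 2)*(3*k - 1)/((k + 3)**2*(k + 4)*(k + 5))
s_(k+1) − s_k = (k + 1)*(-k*(k + 3)*(k + 5)*(3*k - 4) + (k + 2)**3*(3*k - 1))/((k + 2)**2*(k + 3)**2*(k + 4)*(k + 5))
(s_(k+1) − s_k) − t_k = 2*(3*k**3 - 3*k**2 - 32*k + 2)/(k**6 + 19*k**5 + 147*k**4 + 593*k**3 + 1316*k**2 + 1524*k + 720)

Invalid: residual \frac{2 \left(3 k^{3} - 3 k^{2} - 32 k + 2\right)}{k^{6} + 19 k^{5} + 147 k^{4} + 593 k^{3} + 1316 k^{2} + 1524 k + 720} ≠ 0.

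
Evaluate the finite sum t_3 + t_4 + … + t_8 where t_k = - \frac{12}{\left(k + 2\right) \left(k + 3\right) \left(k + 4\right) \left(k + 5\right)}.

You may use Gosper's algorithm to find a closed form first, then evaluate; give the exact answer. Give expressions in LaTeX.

The ratio is (k + 2)/(k + 6).
A = k + 2, B = k + 6, C = 1.
Solve (k + 2)·f(k+1) − (k + 5)·f(k) = 1.
Bound: deg f ≤ 3.
A polynomial solution: f(k) = k*(k**2 + 9*k + 26)/72.
So s_k = (B(k−1)f/C)·t_k = (k*(k + 5)*(k**2 + 9*k + 26)/72)·t_k = k*(-k**2 - 9*k - 26)/(6*(k + 2)*(k + 3)*(k + 4)).
Check: Δs_k = -12/(k**4 + 14*k**3 + 71*k**2 + 154*k + 120). ✓
Σ_(k=3)^(8) t_k = s_(9) − s_(3) = -47/286 − (-31/210) = -251/15015.

Σ = -251/15015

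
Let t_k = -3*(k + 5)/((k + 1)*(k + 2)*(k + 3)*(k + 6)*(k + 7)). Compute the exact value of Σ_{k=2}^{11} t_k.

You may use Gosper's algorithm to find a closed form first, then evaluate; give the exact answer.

r(k) = (k + 1)*(k + 6)**2/((k + 4)*(k + 5)*(k + 8)) after simplifying.
Gosper form: A/B · C(k+1)/C(k) with A=k + 1, B=k + 8, C=k**3 + 14*k**2 + 65*k + 100.
Solve (k + 1)·f(k+1) − (k + 7)·f(k) = k**3 + 14*k**2 + 65*k + 100.
Degrees (1,1,3) ⇒ d ≤ 6.
Coefficient equations give f(k) = k*(k + 3)*(k + 4)**2*(k + 5)**2/36.
Then R = B(k−1)f/C = k*(k + 3)*(k + 4)*(k + 7)/36, so s_k = R(k)·t_k = k*(-k**2 - 9*k - 20)/(12*(k**3 + 9*k**2 + 20*k + 12)).
Check: Δs_k = 3*(-k - 5)/(k**5 + 19*k**4 + 131*k**3 + 401*k**2 + 540*k + 252). ✓
Sum = s_(12) − s_(2); s_(12) = -68/819, s_(2) = -7/96 ⇒ -265/26208.

Σ = -265/26208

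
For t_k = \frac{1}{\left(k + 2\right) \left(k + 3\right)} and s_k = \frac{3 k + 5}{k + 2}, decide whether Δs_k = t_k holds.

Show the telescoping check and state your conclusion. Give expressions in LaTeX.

s_(k+1) = (3*k + 8)/(k + 3)
s_(k+1) − s_k = 1/(k**2 + 5*k + 6)
(s_(k+1) − s_k) − t_k = 0

Valid: the claim telescopes to t_k.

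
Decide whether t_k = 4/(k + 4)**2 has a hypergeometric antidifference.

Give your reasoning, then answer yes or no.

t_(k+1)/t_k = (k + 4)**2/(k + 5)**2.
So A=k**2 + 8*k + 16 and B=k**2 + 10*k + 25, with C=1.
Set up (k**2 + 8*k + 16)·f(k+1) − (k**2 + 8*k + 16)·f(k) − (1) = 0.
d = 0 from the (2,2,0) case.
Write f(k) = c0. Then LHS − RHS = -1, requiring -1 = 0: contradictory. No certificate.

No — t_k has no hypergeometric antidifference.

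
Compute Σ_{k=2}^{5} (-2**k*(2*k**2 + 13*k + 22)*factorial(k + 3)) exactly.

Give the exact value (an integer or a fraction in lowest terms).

t_(k+1)/t_k = 2*(2*k**3 + 25*k**2 + 105*k + 148)/(2*k**2 + 13*k + 22).
Gosper form: A/B · C(k+1)/C(k) with A=2*k + 8, B=1, C=k**2 + 13*k/2 + 11.
Set up (2*k + 8)·f(k+1) − (1)·f(k) − (k**2 + 13*k/2 + 11) = 0.
Bound: deg f ≤ 1.
Match coefficients ⇒ f(k) = (k + 2)/2.
So s_k = (B(k−1)f/C)·t_k = ((k + 2)/(2*k**2 + 13*k + 22))·t_k = -2**k*(k + 2)*factorial(k + 3).
Verify: -2**k*(2*k**2 + 13*k + 22)*factorial(k + 3) matches t_k.
Telescoping: Σ = s_(6) − s_(2) = -185794560 − (-1920) = -185792640.

Σ = -185792640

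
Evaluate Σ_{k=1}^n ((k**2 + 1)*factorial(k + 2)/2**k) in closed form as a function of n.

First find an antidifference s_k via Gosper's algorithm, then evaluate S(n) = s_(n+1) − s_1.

S(n) = 6 + n*factorial(n + 3)/2**n - factorial(n + 3)/2**n

Compute t_(k+1)/t_k: get (k + 3)*((k + 1)**2 + 1)/(2*(k**2 + 1)).
A = k/2 + 3/2, B = 1, C = k**2 + 1.
Key eq: (k/2 + 3/2)·f(k+1) = (1)·f(k) + (k**2 + 1).
Degrees (1,0,2) ⇒ d ≤ 1.
A polynomial solution: f(k) = 2*(k - 2).
Certificate R = B(k−1)f/C = 2*(k - 2)/(k**2 + 1) gives s_k = 2**(1 - k)*(k - 2)*factorial(k + 2).
Δs = (k**2 + 1)*factorial(k + 2)/2**k, as required.
s_(n+1) = (n - 1)*factorial(n + 3)/2**n and s_(1) = -6, so S(n) = 6 + n*factorial(n + 3)/2**n - factorial(n + 3)/2**n.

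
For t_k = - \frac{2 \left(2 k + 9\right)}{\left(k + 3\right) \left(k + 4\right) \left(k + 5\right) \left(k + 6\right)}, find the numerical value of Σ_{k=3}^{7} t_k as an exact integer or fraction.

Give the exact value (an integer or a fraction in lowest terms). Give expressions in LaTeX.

Σ = -95/3432

The ratio is (k + 3)*(2*k + 11)/((k + 7)*(2*k + 9)).
Normal form (A,B,C) = (k + 3, k + 7, k + 9/2).
Solve (k + 3)·f(k+1) − (k + 6)·f(k) = k + 9/2.
deg f ≤ 3 (via 1,1,1).
Solving with deg f ≤ 3: f(k) = k*(k + 4)*(k + 8)/30.
So s_k = (B(k−1)f/C)·t_k = (k*(k + 4)*(k + 6)*(k + 8)/(15*(2*k + 9)))·t_k = 2*k*(-k - 8)/(15*(k**2 + 8*k + 15)).
Verify: 2*(-2*k - 9)/(k**4 + 18*k**3 + 119*k**2 + 342*k + 360) matches t_k.
Σ_(k=3)^(7) t_k = s_(8) − s_(3) = -256/2145 − (-11/120) = -95/3432.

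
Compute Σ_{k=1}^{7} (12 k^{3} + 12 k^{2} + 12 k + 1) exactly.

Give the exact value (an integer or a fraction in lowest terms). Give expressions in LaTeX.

Step 1: r(k) = (12*k**3 + 48*k**2 + 72*k + 37)/(12*k**3 + 12*k**2 + 12*k + 1).
A = 1, B = 1, C = k**3 + k**2 + k + 1/12.
Set up (1)·f(k+1) − (1)·f(k) − (k**3 + k**2 + k + 1/12) = 0.
From deg A=0, deg B=0, deg C=3: d=4.
A polynomial solution: f(k) = k*(3*k**3 - 2*k**2 + 3*k - 3)/12.
So s_k = (B(k−1)f/C)·t_k = (k*(3*k**3 - 2*k**2 + 3*k - 3)/(12*k**3 + 12*k**2 + 12*k + 1))·t_k = k*(3*k**3 - 2*k**2 + 3*k - 3).
s_(k+1) − s_k = 12*k**3 + 12*k**2 + 12*k + 1 = t_k.
Evaluate s at k=8 and k=1: 11432 and 1; difference 11431.

Σ = 11431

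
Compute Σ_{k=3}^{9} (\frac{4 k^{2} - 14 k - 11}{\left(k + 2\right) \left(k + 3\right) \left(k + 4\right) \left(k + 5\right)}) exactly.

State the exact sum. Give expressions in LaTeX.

t_(k+1)/t_k = (k + 2)*(14*k - 4*(k + 1)**2 + 25)/((k + 6)*(-4*k**2 + 14*k + 11)).
Gosper form: A/B · C(k+1)/C(k) with A=k + 2, B=k + 6, C=k**2 - 7*k/2 - 11/4.
f must satisfy (k + 2)·f(k+1) − (k + 5)·f(k) = k**2 - 7*k/2 - 11/4.
d = 3 from the (1,1,2) case.
Solve for f: f(k) = k*(k**2 - 87*k - 46)/96 (degree 3 ≤ 3).
Then R = B(k−1)f/C = k*(k + 5)*(k**2 - 87*k - 46)/(24*(4*k**2 - 14*k - 11)), so s_k = R(k)·t_k = k*(k**2 - 87*k - 46)/(24*(k + 2)*(k + 3)*(k + 4)).
Verify: (4*k**2 - 14*k - 11)/(k**4 + 14*k**3 + 71*k**2 + 154*k + 120) matches t_k.
Sum = s_(10) − s_(3); s_(10) = -85/546, s_(3) = -149/840 ⇒ 79/3640.

Σ = 79/3640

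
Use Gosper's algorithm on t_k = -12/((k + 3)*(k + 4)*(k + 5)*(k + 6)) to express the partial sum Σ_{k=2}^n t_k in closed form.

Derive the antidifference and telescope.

S(n) = 2*(-n**3 - 15*n**2 - 74*n + 90)/(105*(n**3 + 15*n**2 + 74*n + 120))

Compute t_(k+1)/t_k: get (k + 3)/(k + 7).
Factor: A=k + 3; B=k + 7; C=1.
Key eq: (k + 3)·f(k+1) = (k + 6)·f(k) + (1).
deg f ≤ 3 (via 1,1,0).
Coefficient equations give f(k) = k*(k**2 + 12*k + 47)/180.
Then R = B(k−1)f/C = k*(k + 6)*(k**2 + 12*k + 47)/180, so s_k = R(k)·t_k = k*(-k**2 - 12*k - 47)/(15*(k + 3)*(k + 4)*(k + 5)).
s_(k+1) − s_k = -12/(k**4 + 18*k**3 + 119*k**2 + 342*k + 360) = t_k.
Evaluate: s_(n+1) = (-n**3 - 15*n**2 - 74*n - 60)/(15*(n**3 + 15*n**2 + 74*n + 120)); subtract s_(2) = -1/21 ⇒ S(n) = 2*(-n**3 - 15*n**2 - 74*n + 90)/(105*(n**3 + 15*n**2 + 74*n + 120)).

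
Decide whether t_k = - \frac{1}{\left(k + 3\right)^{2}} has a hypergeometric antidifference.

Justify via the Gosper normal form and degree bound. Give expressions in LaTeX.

r(k) = (k + 3)**2/(k + 4)**2 after simplifying.
A = k**2 + 6*k + 9, B = k**2 + 8*k + 16, C = 1.
Key eq: (k**2 + 6*k + 9)·f(k+1) = (k**2 + 6*k + 9)·f(k) + (1).
d = 0 from the (2,2,0) case.
Write f(k) = c0. Then LHS − RHS = -1, requiring -1 = 0: contradictory. No certificate.

No — the linear system for f has no solution.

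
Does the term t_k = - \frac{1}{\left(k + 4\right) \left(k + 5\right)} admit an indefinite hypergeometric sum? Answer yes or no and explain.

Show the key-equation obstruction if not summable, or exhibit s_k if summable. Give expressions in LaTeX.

Step 1: r(k) = (k + 4)/(k + 6).
Gosper form: A/B · C(k+1)/C(k) with A=k + 4, B=k + 6, C=1.
Need (k + 4)·f(k+1) − (k + 5)·f(k) = 1.
From deg A=1, deg B=1, deg C=0: d=1.
Coefficient equations give f(k) = k/4.
Then R = B(k−1)f/C = k*(k + 5)/4, so s_k = R(k)·t_k = -k/(4*k + 16).
Check: Δs_k = -1/(k**2 + 9*k + 20). ✓

Yes. s_k = - \frac{k}{4 k + 16}.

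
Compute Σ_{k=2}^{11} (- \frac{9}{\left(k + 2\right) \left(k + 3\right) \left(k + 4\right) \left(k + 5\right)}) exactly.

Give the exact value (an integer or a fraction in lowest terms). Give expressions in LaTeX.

Ratio r(k) = (k + 2)/(k + 6).
A = k + 2, B = k + 6, C = 1.
Set up (k + 2)·f(k+1) − (k + 5)·f(k) − (1) = 0.
Degrees (1,1,0) ⇒ d ≤ 3.
Coefficient equations give f(k) = k*(k**2 + 9*k + 26)/72.
So s_k = (B(k−1)f/C)·t_k = (k*(k + 5)*(k**2 + 9*k + 26)/72)·t_k = k*(-k**2 - 9*k - 26)/(8*(k + 2)*(k + 3)*(k + 4)).
Verify: -9/(k**4 + 14*k**3 + 71*k**2 + 154*k + 120) matches t_k.
Sum = s_(12) − s_(2); s_(12) = -139/1120, s_(2) = -1/10 ⇒ -27/1120.

Σ = -27/1120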